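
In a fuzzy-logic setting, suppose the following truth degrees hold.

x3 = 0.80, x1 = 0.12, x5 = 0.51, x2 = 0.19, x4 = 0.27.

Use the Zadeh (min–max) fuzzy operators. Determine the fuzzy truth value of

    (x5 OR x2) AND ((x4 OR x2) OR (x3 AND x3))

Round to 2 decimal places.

0.51

x5 OR x2 = max(a, b) on (0.51, 0.19) = 0.51
x4 OR x2 = max(a, b) on (0.27, 0.19) = 0.27
x3 AND x3 = min(a, b) on (0.80, 0.80) = 0.80
(x4 OR x2) OR (x3 AND x3) = max(a, b) on (0.27, 0.80) = 0.80
(x5 OR x2) AND ((x4 OR x2) OR (x3 AND x3)) = min(a, b) on (0.51, 0.80) = 0.51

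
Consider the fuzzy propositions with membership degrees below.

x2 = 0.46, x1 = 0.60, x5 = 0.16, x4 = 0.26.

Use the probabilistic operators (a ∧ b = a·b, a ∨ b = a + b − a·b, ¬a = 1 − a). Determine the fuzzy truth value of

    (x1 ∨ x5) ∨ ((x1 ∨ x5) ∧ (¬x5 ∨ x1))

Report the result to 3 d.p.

0.873

x1 ∨ x5 = a + b − a·b on (0.6000, 0.1600) = 0.6640
x1 ∨ x5 = a + b − a·b on (0.6000, 0.1600) = 0.6640
¬x5 = 1 − 0.1600 = 0.8400
¬x5 ∨ x1 = a + b − a·b on (0.8400, 0.6000) = 0.9360
(x1 ∨ x5) ∧ (¬x5 ∨ x1) = a·b on (0.6640, 0.9360) = 0.6215
(x1 ∨ x5) ∨ ((x1 ∨ x5) ∧ (¬x5 ∨ x1)) = a + b − a·b on (0.6640, 0.6215) = 0.8728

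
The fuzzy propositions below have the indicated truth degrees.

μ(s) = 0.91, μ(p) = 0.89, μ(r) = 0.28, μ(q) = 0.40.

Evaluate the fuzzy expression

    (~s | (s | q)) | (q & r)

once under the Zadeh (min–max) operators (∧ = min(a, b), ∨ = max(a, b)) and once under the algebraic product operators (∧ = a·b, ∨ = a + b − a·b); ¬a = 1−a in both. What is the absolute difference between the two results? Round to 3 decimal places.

Under Zadeh (min–max):
  ~s = 1 − 0.91 = 0.09
  s | q = max(a, b) on (0.91, 0.40) = 0.91
  ~s | (s | q) = max(a, b) on (0.09, 0.91) = 0.91
  q & r = min(a, b) on (0.40, 0.28) = 0.28
  (~s | (s | q)) | (q & r) = max(a, b) on (0.91, 0.28) = 0.91
  → value = 0.9100
Under algebraic product:
  ~s = 1 − 0.9100 = 0.0900
  s | q = a + b − a·b on (0.9100, 0.4000) = 0.9460
  ~s | (s | q) = a + b − a·b on (0.0900, 0.9460) = 0.9509
  q & r = a·b on (0.4000, 0.2800) = 0.1120
  (~s | (s | q)) | (q & r) = a + b − a·b on (0.9509, 0.1120) = 0.9564
  → value = 0.9564
|0.9100 − 0.9564| = 0.046

0.046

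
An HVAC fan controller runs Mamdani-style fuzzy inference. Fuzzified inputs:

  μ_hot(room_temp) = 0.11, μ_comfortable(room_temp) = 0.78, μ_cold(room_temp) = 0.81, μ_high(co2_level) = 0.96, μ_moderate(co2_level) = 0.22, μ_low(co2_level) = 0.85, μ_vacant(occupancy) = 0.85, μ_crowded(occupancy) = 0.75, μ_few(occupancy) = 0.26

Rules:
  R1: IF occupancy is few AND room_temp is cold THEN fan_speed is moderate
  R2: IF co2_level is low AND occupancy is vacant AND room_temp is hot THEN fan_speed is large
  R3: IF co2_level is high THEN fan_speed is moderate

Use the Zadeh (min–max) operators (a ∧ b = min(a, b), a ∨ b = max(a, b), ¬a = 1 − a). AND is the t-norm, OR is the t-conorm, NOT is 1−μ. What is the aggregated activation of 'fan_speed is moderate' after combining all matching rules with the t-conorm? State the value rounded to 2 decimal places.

R1: few=0.26, cold=0.81; AND[min(a, b)] → w = 0.26
R2: low=0.85, vacant=0.85, hot=0.11; AND[min(a, b)] → w = 0.11
R3: high=0.96 → w = 0.96
Rules with consequent 'moderate': {R1, R3} → strengths 0.26, 0.96
Aggregate via t-conorm [max(a, b)]: 0.96

0.96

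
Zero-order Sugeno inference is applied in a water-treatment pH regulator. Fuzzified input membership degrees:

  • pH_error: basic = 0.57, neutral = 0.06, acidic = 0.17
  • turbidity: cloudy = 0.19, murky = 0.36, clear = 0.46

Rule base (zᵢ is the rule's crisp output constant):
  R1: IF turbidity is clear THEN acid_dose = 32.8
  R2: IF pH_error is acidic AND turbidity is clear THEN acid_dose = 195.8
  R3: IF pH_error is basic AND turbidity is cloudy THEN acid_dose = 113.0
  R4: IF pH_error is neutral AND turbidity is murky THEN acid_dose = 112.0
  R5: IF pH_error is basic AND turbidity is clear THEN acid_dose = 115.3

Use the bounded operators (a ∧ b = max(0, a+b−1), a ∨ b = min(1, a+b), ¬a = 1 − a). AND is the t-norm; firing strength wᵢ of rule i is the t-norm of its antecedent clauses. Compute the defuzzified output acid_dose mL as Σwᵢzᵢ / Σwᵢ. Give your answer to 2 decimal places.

37.85

R1 (z=32.8): clear=0.46 → w = 0.46
R2 (z=195.8): acidic=0.17, clear=0.46; AND[max(0, a+b−1)] → w = 0.00
R3 (z=113.0): basic=0.57, cloudy=0.19; AND[max(0, a+b−1)] → w = 0.00
R4 (z=112.0): neutral=0.06, murky=0.36; AND[max(0, a+b−1)] → w = 0.00
R5 (z=115.3): basic=0.57, clear=0.46; AND[max(0, a+b−1)] → w = 0.03
Weighted average = (0.46·32.8 + 0.00·195.8 + 0.00·113.0 + 0.00·112.0 + 0.03·115.3) / (0.46 + 0.00 + 0.00 + 0.00 + 0.03)
  = 18.5470 / 0.4900 = 37.85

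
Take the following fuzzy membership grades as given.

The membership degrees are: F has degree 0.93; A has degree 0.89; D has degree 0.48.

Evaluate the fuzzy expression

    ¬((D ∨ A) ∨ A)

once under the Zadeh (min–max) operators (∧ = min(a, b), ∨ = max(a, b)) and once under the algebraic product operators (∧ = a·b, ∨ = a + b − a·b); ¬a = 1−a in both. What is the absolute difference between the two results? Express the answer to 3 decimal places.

Under Zadeh (min–max):
  D ∨ A = max(a, b) on (0.48, 0.89) = 0.89
  (D ∨ A) ∨ A = max(a, b) on (0.89, 0.89) = 0.89
  ¬((D ∨ A) ∨ A) = 1 − 0.89 = 0.11
  → value = 0.1100
Under algebraic product:
  D ∨ A = a + b − a·b on (0.4800, 0.8900) = 0.9428
  (D ∨ A) ∨ A = a + b − a·b on (0.9428, 0.8900) = 0.9937
  ¬((D ∨ A) ∨ A) = 1 − 0.9937 = 0.0063
  → value = 0.0063
|0.1100 − 0.0063| = 0.104

0.104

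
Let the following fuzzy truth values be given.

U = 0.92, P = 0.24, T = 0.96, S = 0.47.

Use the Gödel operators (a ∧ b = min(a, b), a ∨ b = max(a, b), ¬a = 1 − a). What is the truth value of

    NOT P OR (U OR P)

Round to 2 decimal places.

NOT P = 1 − 0.24 = 0.76
U OR P = max(a, b) on (0.92, 0.24) = 0.92
NOT P OR (U OR P) = max(a, b) on (0.76, 0.92) = 0.92

0.92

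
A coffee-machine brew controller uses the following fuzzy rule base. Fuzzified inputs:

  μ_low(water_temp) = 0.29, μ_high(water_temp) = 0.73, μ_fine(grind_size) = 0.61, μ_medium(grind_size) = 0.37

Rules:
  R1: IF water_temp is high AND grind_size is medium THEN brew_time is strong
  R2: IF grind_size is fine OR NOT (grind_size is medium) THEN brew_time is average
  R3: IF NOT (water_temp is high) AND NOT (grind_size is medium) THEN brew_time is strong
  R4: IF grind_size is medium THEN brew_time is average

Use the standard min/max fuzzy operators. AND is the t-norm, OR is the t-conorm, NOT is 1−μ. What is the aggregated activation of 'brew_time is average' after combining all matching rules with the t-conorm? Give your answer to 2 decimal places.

R1: high=0.73, medium=0.37; AND[min(a, b)] → w = 0.37
R2: fine=0.61, ¬medium=1−0.37=0.63; OR[max(a, b)] → w = 0.63
R3: ¬high=1−0.73=0.27, ¬medium=1−0.37=0.63; AND[min(a, b)] → w = 0.27
R4: medium=0.37 → w = 0.37
Rules with consequent 'average': {R2, R4} → strengths 0.63, 0.37
Aggregate via t-conorm [max(a, b)]: 0.63

0.63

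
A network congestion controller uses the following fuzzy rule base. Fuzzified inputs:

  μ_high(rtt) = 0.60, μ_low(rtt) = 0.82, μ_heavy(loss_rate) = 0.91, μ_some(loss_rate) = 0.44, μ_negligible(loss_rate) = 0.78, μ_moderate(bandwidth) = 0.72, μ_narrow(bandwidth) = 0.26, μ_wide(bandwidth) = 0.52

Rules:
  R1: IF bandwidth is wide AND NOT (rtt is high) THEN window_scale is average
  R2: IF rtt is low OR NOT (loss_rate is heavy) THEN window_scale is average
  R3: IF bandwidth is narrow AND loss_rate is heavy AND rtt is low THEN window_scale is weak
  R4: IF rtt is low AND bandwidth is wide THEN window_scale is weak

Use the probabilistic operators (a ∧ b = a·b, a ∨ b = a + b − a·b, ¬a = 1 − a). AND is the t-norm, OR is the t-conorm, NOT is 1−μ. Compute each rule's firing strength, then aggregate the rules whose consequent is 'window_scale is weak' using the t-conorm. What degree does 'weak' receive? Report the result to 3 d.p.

R1: wide=0.52, ¬high=1−0.60=0.40; AND[a·b] → w = 0.2080
R2: low=0.82, ¬heavy=1−0.91=0.09; OR[a + b − a·b] → w = 0.8362
R3: narrow=0.26, heavy=0.91, low=0.82; AND[a·b] → w = 0.1940
R4: low=0.82, wide=0.52; AND[a·b] → w = 0.4264
Rules with consequent 'weak': {R3, R4} → strengths 0.1940, 0.4264
Aggregate via t-conorm [a + b − a·b]: 0.5377

0.538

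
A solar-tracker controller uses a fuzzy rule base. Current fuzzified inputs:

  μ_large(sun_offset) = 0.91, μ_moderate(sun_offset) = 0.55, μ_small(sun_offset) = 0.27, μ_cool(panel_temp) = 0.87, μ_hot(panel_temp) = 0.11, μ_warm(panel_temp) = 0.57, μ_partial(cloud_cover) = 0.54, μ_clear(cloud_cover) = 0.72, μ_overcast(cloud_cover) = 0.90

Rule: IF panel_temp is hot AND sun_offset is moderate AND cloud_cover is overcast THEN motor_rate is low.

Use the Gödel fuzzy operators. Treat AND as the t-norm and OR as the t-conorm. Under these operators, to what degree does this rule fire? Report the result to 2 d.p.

firing strength: hot=0.11, moderate=0.55, overcast=0.90; AND[min(a, b)] → w = 0.11

0.11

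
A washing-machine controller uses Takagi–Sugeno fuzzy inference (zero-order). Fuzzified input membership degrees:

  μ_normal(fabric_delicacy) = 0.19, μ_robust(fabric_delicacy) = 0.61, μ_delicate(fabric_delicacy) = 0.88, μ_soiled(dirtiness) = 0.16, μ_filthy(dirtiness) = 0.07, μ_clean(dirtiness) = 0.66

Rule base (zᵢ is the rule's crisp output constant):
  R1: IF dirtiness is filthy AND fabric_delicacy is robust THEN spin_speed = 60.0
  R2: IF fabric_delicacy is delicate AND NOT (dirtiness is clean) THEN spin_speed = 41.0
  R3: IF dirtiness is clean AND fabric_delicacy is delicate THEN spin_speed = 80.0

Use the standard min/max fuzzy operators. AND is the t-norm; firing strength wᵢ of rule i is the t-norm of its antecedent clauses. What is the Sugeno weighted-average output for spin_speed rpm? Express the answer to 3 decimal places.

R1 (z=60.0): filthy=0.07, robust=0.61; AND[min(a, b)] → w = 0.07
R2 (z=41.0): delicate=0.88, ¬clean=1−0.66=0.34; AND[min(a, b)] → w = 0.34
R3 (z=80.0): clean=0.66, delicate=0.88; AND[min(a, b)] → w = 0.66
Weighted average = (0.07·60.0 + 0.34·41.0 + 0.66·80.0) / (0.07 + 0.34 + 0.66)
  = 70.9400 / 1.0700 = 66.299

66.299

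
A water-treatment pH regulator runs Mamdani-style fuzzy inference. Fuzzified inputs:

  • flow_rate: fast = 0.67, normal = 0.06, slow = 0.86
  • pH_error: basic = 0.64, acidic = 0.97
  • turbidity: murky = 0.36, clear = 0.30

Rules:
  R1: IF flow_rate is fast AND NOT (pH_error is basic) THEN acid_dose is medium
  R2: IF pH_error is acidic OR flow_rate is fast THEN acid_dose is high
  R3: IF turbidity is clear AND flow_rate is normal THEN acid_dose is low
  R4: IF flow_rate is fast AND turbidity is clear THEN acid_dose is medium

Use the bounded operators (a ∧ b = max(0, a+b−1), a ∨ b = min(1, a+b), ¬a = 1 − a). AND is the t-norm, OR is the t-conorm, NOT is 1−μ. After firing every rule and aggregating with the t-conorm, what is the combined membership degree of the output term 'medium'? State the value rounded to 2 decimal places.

R1: fast=0.67, ¬basic=1−0.64=0.36; AND[max(0, a+b−1)] → w = 0.03
R2: acidic=0.97, fast=0.67; OR[min(1, a+b)] → w = 1.00
R3: clear=0.30, normal=0.06; AND[max(0, a+b−1)] → w = 0.00
R4: fast=0.67, clear=0.30; AND[max(0, a+b−1)] → w = 0.00
Rules with consequent 'medium': {R1, R4} → strengths 0.03, 0.00
Aggregate via t-conorm [min(1, a+b)]: 0.03

0.03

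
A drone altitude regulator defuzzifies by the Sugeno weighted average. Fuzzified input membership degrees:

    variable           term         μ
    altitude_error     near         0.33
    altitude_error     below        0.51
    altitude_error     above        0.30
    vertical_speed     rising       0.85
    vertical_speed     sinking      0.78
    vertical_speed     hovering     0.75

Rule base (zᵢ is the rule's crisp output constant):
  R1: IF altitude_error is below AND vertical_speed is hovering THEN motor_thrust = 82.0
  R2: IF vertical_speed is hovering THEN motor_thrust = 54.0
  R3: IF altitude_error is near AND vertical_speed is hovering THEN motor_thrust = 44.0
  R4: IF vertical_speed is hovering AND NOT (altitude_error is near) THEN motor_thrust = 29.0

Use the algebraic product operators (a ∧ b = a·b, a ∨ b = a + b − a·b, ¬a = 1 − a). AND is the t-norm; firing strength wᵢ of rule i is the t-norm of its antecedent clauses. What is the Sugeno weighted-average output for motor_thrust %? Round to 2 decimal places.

R1 (z=82.0): below=0.51, hovering=0.75; AND[a·b] → w = 0.3825
R2 (z=54.0): hovering=0.75 → w = 0.7500
R3 (z=44.0): near=0.33, hovering=0.75; AND[a·b] → w = 0.2475
R4 (z=29.0): hovering=0.75, ¬near=1−0.33=0.67; AND[a·b] → w = 0.5025
Weighted average = (0.3825·82.0 + 0.7500·54.0 + 0.2475·44.0 + 0.5025·29.0) / (0.3825 + 0.7500 + 0.2475 + 0.5025)
  = 97.3275 / 1.8825 = 51.70

51.70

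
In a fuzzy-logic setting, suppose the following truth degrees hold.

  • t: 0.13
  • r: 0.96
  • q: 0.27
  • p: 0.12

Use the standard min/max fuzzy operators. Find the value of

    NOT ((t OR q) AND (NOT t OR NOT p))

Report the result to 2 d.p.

t OR q = max(a, b) on (0.13, 0.27) = 0.27
NOT t = 1 − 0.13 = 0.87
NOT p = 1 − 0.12 = 0.88
NOT t OR NOT p = max(a, b) on (0.87, 0.88) = 0.88
(t OR q) AND (NOT t OR NOT p) = min(a, b) on (0.27, 0.88) = 0.27
NOT ((t OR q) AND (NOT t OR NOT p)) = 1 − 0.27 = 0.73

0.73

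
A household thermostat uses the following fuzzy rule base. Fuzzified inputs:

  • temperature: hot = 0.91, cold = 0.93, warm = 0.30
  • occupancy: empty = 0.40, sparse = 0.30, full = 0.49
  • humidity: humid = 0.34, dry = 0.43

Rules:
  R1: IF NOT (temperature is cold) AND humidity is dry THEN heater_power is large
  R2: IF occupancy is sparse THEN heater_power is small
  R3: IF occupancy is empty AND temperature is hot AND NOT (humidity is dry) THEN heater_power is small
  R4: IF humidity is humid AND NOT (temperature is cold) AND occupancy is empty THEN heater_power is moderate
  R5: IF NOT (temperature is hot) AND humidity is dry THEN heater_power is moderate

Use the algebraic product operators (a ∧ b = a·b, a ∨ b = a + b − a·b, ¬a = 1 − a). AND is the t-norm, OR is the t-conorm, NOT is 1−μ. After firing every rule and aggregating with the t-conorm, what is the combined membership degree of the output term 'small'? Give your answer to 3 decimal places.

0.445

R1: ¬cold=1−0.93=0.07, dry=0.43; AND[a·b] → w = 0.0301
R2: sparse=0.30 → w = 0.3000
R3: empty=0.40, hot=0.91, ¬dry=1−0.43=0.57; AND[a·b] → w = 0.2075
R4: humid=0.34, ¬cold=1−0.93=0.07, empty=0.40; AND[a·b] → w = 0.0095
R5: ¬hot=1−0.91=0.09, dry=0.43; AND[a·b] → w = 0.0387
Rules with consequent 'small': {R2, R3} → strengths 0.3000, 0.2075
Aggregate via t-conorm [a + b − a·b]: 0.4452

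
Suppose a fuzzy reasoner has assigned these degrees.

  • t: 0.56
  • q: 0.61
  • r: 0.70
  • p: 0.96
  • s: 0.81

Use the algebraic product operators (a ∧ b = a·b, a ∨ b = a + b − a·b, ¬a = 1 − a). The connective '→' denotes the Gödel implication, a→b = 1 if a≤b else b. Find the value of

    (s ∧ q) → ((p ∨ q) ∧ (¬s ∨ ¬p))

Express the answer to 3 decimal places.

s ∧ q = a·b on (0.8100, 0.6100) = 0.4941
p ∨ q = a + b − a·b on (0.9600, 0.6100) = 0.9844
¬s = 1 − 0.8100 = 0.1900
¬p = 1 − 0.9600 = 0.0400
¬s ∨ ¬p = a + b − a·b on (0.1900, 0.0400) = 0.2224
(p ∨ q) ∧ (¬s ∨ ¬p) = a·b on (0.9844, 0.2224) = 0.2189
(s ∧ q) → ((p ∨ q) ∧ (¬s ∨ ¬p))  [Gödel: 1 if a≤b else b] with a=0.4941, b=0.2189 → 0.2189

0.219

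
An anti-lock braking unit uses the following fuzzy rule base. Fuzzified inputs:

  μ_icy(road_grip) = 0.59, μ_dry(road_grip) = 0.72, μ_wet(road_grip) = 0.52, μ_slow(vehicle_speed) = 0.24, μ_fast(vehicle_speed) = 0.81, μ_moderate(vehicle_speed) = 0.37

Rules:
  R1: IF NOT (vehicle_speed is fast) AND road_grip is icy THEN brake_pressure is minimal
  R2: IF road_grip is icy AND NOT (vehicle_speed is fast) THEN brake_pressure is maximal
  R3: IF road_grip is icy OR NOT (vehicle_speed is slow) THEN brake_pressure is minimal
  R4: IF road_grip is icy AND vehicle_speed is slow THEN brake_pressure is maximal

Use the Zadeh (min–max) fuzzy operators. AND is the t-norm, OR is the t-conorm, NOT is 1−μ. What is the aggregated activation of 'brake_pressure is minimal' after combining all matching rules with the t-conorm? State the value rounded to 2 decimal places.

R1: ¬fast=1−0.81=0.19, icy=0.59; AND[min(a, b)] → w = 0.19
R2: icy=0.59, ¬fast=1−0.81=0.19; AND[min(a, b)] → w = 0.19
R3: icy=0.59, ¬slow=1−0.24=0.76; OR[max(a, b)] → w = 0.76
R4: icy=0.59, slow=0.24; AND[min(a, b)] → w = 0.24
Rules with consequent 'minimal': {R1, R3} → strengths 0.19, 0.76
Aggregate via t-conorm [max(a, b)]: 0.76

0.76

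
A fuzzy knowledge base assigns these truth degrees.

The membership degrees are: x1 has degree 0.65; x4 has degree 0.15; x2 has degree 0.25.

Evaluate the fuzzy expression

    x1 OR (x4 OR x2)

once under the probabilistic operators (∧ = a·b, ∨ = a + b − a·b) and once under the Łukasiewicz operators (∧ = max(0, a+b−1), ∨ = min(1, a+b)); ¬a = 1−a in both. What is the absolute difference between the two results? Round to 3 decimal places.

0.223

Under probabilistic:
  x4 OR x2 = a + b − a·b on (0.1500, 0.2500) = 0.3625
  x1 OR (x4 OR x2) = a + b − a·b on (0.6500, 0.3625) = 0.7769
  → value = 0.7769
Under Łukasiewicz:
  x4 OR x2 = min(1, a+b) on (0.15, 0.25) = 0.40
  x1 OR (x4 OR x2) = min(1, a+b) on (0.65, 0.40) = 1.00
  → value = 1.0000
|0.7769 − 1.0000| = 0.223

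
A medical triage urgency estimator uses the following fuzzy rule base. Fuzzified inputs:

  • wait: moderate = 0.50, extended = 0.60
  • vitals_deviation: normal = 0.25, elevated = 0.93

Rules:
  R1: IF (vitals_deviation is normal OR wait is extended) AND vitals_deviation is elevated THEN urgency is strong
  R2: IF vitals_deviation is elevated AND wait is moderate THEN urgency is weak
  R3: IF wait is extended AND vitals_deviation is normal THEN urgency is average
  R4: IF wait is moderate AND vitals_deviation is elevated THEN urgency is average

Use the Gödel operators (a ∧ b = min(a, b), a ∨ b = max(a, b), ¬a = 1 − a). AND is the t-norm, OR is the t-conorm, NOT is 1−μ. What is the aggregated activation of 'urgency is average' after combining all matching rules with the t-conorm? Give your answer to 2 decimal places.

0.50

R1: (normal=0.25 OR extended=0.60) = 0.60; AND[min(a, b)] with elevated=0.93 → w = 0.60
R2: elevated=0.93, moderate=0.50; AND[min(a, b)] → w = 0.50
R3: extended=0.60, normal=0.25; AND[min(a, b)] → w = 0.25
R4: moderate=0.50, elevated=0.93; AND[min(a, b)] → w = 0.50
Rules with consequent 'average': {R3, R4} → strengths 0.25, 0.50
Aggregate via t-conorm [max(a, b)]: 0.50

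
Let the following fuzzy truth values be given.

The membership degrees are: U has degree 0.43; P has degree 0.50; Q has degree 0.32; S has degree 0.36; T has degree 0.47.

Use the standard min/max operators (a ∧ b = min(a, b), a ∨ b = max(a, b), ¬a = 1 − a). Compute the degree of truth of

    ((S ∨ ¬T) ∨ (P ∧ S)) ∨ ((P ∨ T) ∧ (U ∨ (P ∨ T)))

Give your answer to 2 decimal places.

0.53

¬T = 1 − 0.47 = 0.53
S ∨ ¬T = max(a, b) on (0.36, 0.53) = 0.53
P ∧ S = min(a, b) on (0.50, 0.36) = 0.36
(S ∨ ¬T) ∨ (P ∧ S) = max(a, b) on (0.53, 0.36) = 0.53
P ∨ T = max(a, b) on (0.50, 0.47) = 0.50
P ∨ T = max(a, b) on (0.50, 0.47) = 0.50
U ∨ (P ∨ T) = max(a, b) on (0.43, 0.50) = 0.50
(P ∨ T) ∧ (U ∨ (P ∨ T)) = min(a, b) on (0.50, 0.50) = 0.50
((S ∨ ¬T) ∨ (P ∧ S)) ∨ ((P ∨ T) ∧ (U ∨ (P ∨ T))) = max(a, b) on (0.53, 0.50) = 0.53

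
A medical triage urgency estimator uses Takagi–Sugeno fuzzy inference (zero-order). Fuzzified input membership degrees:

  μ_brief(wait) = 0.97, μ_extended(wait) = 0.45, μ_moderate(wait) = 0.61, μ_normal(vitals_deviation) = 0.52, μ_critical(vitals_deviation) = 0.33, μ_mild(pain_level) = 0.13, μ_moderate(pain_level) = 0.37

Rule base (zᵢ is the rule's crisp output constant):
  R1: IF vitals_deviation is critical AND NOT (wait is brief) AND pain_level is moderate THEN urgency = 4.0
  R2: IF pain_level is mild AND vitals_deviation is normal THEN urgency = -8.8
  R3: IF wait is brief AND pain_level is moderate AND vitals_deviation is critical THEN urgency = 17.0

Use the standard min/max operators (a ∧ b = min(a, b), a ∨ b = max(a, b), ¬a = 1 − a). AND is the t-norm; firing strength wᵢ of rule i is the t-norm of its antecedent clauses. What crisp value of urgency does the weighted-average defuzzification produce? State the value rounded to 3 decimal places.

R1 (z=4.0): critical=0.33, ¬brief=1−0.97=0.03, moderate=0.37; AND[min(a, b)] → w = 0.03
R2 (z=-8.8): mild=0.13, normal=0.52; AND[min(a, b)] → w = 0.13
R3 (z=17.0): brief=0.97, moderate=0.37, critical=0.33; AND[min(a, b)] → w = 0.33
Weighted average = (0.03·4.0 + 0.13·-8.8 + 0.33·17.0) / (0.03 + 0.13 + 0.33)
  = 4.5860 / 0.4900 = 9.359

9.359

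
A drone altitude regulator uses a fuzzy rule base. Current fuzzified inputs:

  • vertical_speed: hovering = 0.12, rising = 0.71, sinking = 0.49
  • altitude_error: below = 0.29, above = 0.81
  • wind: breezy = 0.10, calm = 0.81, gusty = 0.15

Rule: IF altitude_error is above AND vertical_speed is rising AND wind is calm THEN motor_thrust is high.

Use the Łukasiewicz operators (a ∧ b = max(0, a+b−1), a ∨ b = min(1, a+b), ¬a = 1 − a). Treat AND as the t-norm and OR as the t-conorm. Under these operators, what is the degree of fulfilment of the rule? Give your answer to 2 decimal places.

0.33

firing strength: above=0.81, rising=0.71, calm=0.81; AND[max(0, a+b−1)] → w = 0.33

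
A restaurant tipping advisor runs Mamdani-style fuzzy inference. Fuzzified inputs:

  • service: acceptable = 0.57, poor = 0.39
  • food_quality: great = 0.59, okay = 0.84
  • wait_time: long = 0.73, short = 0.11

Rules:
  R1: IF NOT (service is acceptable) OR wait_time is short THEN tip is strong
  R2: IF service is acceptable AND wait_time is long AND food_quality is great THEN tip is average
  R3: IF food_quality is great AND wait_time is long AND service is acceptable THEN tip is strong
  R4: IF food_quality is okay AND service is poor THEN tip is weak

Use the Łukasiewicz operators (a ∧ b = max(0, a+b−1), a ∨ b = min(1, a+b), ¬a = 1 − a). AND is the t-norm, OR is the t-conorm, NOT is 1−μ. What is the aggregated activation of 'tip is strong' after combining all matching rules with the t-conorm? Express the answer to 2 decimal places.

0.54

R1: ¬acceptable=1−0.57=0.43, short=0.11; OR[min(1, a+b)] → w = 0.54
R2: acceptable=0.57, long=0.73, great=0.59; AND[max(0, a+b−1)] → w = 0.00
R3: great=0.59, long=0.73, acceptable=0.57; AND[max(0, a+b−1)] → w = 0.00
R4: okay=0.84, poor=0.39; AND[max(0, a+b−1)] → w = 0.23
Rules with consequent 'strong': {R1, R3} → strengths 0.54, 0.00
Aggregate via t-conorm [min(1, a+b)]: 0.54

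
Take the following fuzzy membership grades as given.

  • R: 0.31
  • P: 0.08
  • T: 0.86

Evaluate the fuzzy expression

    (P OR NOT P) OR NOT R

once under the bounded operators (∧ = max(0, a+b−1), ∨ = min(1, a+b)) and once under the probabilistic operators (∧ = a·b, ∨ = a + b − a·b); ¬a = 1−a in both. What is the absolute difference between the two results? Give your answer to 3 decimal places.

0.023

Under bounded:
  NOT P = 1 − 0.08 = 0.92
  P OR NOT P = min(1, a+b) on (0.08, 0.92) = 1.00
  NOT R = 1 − 0.31 = 0.69
  (P OR NOT P) OR NOT R = min(1, a+b) on (1.00, 0.69) = 1.00
  → value = 1.0000
Under probabilistic:
  NOT P = 1 − 0.0800 = 0.9200
  P OR NOT P = a + b − a·b on (0.0800, 0.9200) = 0.9264
  NOT R = 1 − 0.3100 = 0.6900
  (P OR NOT P) OR NOT R = a + b − a·b on (0.9264, 0.6900) = 0.9772
  → value = 0.9772
|1.0000 − 0.9772| = 0.023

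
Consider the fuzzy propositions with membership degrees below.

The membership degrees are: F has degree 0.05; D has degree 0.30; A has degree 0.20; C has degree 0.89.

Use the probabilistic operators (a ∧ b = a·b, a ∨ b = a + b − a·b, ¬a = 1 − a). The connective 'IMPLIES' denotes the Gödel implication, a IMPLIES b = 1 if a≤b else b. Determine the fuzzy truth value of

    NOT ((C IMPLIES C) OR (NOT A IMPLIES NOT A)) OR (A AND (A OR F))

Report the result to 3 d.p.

C IMPLIES C  [Gödel: 1 if a≤b else b] with a=0.8900, b=0.8900 → 1.0000
NOT A = 1 − 0.2000 = 0.8000
NOT A = 1 − 0.2000 = 0.8000
NOT A IMPLIES NOT A  [Gödel: 1 if a≤b else b] with a=0.8000, b=0.8000 → 1.0000
(C IMPLIES C) OR (NOT A IMPLIES NOT A) = a + b − a·b on (1.0000, 1.0000) = 1.0000
NOT ((C IMPLIES C) OR (NOT A IMPLIES NOT A)) = 1 − 1.0000 = 0.0000
A OR F = a + b − a·b on (0.2000, 0.0500) = 0.2400
A AND (A OR F) = a·b on (0.2000, 0.2400) = 0.0480
NOT ((C IMPLIES C) OR (NOT A IMPLIES NOT A)) OR (A AND (A OR F)) = a + b − a·b on (0.0000, 0.0480) = 0.0480

0.048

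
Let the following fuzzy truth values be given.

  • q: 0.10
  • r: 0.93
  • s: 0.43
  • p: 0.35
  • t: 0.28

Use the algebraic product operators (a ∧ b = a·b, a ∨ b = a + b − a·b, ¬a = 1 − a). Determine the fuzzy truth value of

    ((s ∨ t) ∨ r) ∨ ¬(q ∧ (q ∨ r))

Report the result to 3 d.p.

s ∨ t = a + b − a·b on (0.4300, 0.2800) = 0.5896
(s ∨ t) ∨ r = a + b − a·b on (0.5896, 0.9300) = 0.9713
q ∨ r = a + b − a·b on (0.1000, 0.9300) = 0.9370
q ∧ (q ∨ r) = a·b on (0.1000, 0.9370) = 0.0937
¬(q ∧ (q ∨ r)) = 1 − 0.0937 = 0.9063
((s ∨ t) ∨ r) ∨ ¬(q ∧ (q ∨ r)) = a + b − a·b on (0.9713, 0.9063) = 0.9973

0.997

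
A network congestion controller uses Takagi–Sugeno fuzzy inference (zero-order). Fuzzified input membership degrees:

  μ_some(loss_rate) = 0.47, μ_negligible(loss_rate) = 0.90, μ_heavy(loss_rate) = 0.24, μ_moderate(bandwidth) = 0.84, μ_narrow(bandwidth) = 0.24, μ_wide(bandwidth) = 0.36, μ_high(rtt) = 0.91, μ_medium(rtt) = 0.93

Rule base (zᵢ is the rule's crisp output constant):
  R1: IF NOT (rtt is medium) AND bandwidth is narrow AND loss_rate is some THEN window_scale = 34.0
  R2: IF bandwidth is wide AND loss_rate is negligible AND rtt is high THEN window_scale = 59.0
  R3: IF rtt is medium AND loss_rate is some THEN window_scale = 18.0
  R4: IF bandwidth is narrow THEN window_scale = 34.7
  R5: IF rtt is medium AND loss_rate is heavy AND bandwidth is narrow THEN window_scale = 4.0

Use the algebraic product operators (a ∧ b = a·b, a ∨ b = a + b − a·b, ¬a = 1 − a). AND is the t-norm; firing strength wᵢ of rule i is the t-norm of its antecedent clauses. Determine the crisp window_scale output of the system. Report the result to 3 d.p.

R1 (z=34.0): ¬medium=1−0.93=0.07, narrow=0.24, some=0.47; AND[a·b] → w = 0.0079
R2 (z=59.0): wide=0.36, negligible=0.90, high=0.91; AND[a·b] → w = 0.2948
R3 (z=18.0): medium=0.93, some=0.47; AND[a·b] → w = 0.4371
R4 (z=34.7): narrow=0.24 → w = 0.2400
R5 (z=4.0): medium=0.93, heavy=0.24, narrow=0.24; AND[a·b] → w = 0.0536
Weighted average = (0.0079·34.0 + 0.2948·59.0 + 0.4371·18.0 + 0.2400·34.7 + 0.0536·4.0) / (0.0079 + 0.2948 + 0.4371 + 0.2400 + 0.0536)
  = 34.0741 / 1.0334 = 32.973

32.973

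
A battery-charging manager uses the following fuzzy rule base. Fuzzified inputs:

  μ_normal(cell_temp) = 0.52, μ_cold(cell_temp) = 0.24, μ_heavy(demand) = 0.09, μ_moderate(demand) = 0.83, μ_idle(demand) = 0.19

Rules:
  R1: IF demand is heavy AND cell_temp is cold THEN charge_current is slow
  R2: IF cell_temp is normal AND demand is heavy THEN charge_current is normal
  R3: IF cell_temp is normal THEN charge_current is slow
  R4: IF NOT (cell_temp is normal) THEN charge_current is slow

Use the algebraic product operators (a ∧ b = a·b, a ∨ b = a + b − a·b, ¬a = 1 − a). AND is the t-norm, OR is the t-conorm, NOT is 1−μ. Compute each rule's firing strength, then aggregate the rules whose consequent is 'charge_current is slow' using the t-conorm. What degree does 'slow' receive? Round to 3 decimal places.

0.756

R1: heavy=0.09, cold=0.24; AND[a·b] → w = 0.0216
R2: normal=0.52, heavy=0.09; AND[a·b] → w = 0.0468
R3: normal=0.52 → w = 0.5200
R4: ¬normal=1−0.52=0.48 → w = 0.4800
Rules with consequent 'slow': {R1, R3, R4} → strengths 0.0216, 0.5200, 0.4800
Aggregate via t-conorm [a + b − a·b]: 0.7558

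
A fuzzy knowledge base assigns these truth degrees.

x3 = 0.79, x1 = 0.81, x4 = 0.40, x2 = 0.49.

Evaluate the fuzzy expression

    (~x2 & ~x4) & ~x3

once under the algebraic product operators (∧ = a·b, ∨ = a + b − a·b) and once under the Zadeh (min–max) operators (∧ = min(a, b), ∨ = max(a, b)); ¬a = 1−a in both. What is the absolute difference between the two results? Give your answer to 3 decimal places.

Under algebraic product:
  ~x2 = 1 − 0.4900 = 0.5100
  ~x4 = 1 − 0.4000 = 0.6000
  ~x2 & ~x4 = a·b on (0.5100, 0.6000) = 0.3060
  ~x3 = 1 − 0.7900 = 0.2100
  (~x2 & ~x4) & ~x3 = a·b on (0.3060, 0.2100) = 0.0643
  → value = 0.0643
Under Zadeh (min–max):
  ~x2 = 1 − 0.49 = 0.51
  ~x4 = 1 − 0.40 = 0.60
  ~x2 & ~x4 = min(a, b) on (0.51, 0.60) = 0.51
  ~x3 = 1 − 0.79 = 0.21
  (~x2 & ~x4) & ~x3 = min(a, b) on (0.51, 0.21) = 0.21
  → value = 0.2100
|0.0643 − 0.2100| = 0.146

0.146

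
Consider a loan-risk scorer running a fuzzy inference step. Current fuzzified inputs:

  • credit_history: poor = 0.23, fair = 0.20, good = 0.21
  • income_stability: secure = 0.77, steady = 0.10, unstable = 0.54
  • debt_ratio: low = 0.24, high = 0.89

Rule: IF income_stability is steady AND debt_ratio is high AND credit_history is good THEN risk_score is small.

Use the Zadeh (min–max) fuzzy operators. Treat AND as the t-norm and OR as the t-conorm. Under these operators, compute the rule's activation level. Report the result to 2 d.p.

firing strength: steady=0.10, high=0.89, good=0.21; AND[min(a, b)] → w = 0.10

0.10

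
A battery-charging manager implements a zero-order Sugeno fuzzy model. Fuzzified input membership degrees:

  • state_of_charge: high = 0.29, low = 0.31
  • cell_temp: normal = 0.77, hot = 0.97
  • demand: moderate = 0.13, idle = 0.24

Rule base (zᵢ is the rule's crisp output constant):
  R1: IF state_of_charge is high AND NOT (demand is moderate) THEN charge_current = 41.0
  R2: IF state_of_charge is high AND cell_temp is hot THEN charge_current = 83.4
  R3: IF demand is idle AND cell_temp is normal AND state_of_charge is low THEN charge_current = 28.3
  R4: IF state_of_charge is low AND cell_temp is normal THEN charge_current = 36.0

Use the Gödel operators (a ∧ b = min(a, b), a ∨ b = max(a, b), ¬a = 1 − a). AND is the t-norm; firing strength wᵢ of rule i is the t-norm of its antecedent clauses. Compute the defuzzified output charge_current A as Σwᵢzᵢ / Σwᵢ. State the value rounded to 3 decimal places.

47.812

R1 (z=41.0): high=0.29, ¬moderate=1−0.13=0.87; AND[min(a, b)] → w = 0.29
R2 (z=83.4): high=0.29, hot=0.97; AND[min(a, b)] → w = 0.29
R3 (z=28.3): idle=0.24, normal=0.77, low=0.31; AND[min(a, b)] → w = 0.24
R4 (z=36.0): low=0.31, normal=0.77; AND[min(a, b)] → w = 0.31
Weighted average = (0.29·41.0 + 0.29·83.4 + 0.24·28.3 + 0.31·36.0) / (0.29 + 0.29 + 0.24 + 0.31)
  = 54.0280 / 1.1300 = 47.812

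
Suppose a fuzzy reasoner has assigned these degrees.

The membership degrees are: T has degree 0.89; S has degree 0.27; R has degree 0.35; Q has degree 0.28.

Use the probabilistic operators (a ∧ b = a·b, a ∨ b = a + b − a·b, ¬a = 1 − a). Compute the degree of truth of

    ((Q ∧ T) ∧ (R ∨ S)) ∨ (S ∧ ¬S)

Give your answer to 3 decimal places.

0.302

Q ∧ T = a·b on (0.2800, 0.8900) = 0.2492
R ∨ S = a + b − a·b on (0.3500, 0.2700) = 0.5255
(Q ∧ T) ∧ (R ∨ S) = a·b on (0.2492, 0.5255) = 0.1310
¬S = 1 − 0.2700 = 0.7300
S ∧ ¬S = a·b on (0.2700, 0.7300) = 0.1971
((Q ∧ T) ∧ (R ∨ S)) ∨ (S ∧ ¬S) = a + b − a·b on (0.1310, 0.1971) = 0.3022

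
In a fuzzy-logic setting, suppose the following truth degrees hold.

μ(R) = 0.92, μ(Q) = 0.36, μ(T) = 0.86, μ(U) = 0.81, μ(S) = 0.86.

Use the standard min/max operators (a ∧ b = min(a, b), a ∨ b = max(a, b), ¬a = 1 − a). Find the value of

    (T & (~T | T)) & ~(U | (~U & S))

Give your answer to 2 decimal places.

0.19

~T = 1 − 0.86 = 0.14
~T | T = max(a, b) on (0.14, 0.86) = 0.86
T & (~T | T) = min(a, b) on (0.86, 0.86) = 0.86
~U = 1 − 0.81 = 0.19
~U & S = min(a, b) on (0.19, 0.86) = 0.19
U | (~U & S) = max(a, b) on (0.81, 0.19) = 0.81
~(U | (~U & S)) = 1 − 0.81 = 0.19
(T & (~T | T)) & ~(U | (~U & S)) = min(a, b) on (0.86, 0.19) = 0.19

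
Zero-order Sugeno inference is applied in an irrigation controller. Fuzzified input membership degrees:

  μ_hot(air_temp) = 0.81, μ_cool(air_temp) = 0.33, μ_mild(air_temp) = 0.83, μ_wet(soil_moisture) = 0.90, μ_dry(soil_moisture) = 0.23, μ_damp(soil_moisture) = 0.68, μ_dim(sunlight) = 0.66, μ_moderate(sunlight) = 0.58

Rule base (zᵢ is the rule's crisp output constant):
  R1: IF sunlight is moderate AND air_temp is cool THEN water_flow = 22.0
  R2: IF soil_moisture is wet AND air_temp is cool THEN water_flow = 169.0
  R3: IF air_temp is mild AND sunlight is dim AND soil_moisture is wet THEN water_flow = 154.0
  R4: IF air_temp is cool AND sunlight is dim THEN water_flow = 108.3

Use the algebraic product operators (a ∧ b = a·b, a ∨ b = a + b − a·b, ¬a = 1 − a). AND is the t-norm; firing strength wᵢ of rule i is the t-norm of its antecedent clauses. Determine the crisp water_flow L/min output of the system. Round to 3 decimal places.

R1 (z=22.0): moderate=0.58, cool=0.33; AND[a·b] → w = 0.1914
R2 (z=169.0): wet=0.90, cool=0.33; AND[a·b] → w = 0.2970
R3 (z=154.0): mild=0.83, dim=0.66, wet=0.90; AND[a·b] → w = 0.4930
R4 (z=108.3): cool=0.33, dim=0.66; AND[a·b] → w = 0.2178
Weighted average = (0.1914·22.0 + 0.2970·169.0 + 0.4930·154.0 + 0.2178·108.3) / (0.1914 + 0.2970 + 0.4930 + 0.2178)
  = 153.9166 / 1.1992 = 128.347

128.347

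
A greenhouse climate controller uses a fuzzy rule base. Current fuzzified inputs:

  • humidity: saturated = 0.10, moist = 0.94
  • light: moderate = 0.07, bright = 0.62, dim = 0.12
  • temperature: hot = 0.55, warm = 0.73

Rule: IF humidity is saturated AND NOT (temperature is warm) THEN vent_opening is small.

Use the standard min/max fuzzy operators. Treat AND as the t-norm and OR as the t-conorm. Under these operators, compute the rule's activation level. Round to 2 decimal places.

firing strength: saturated=0.10, ¬warm=1−0.73=0.27; AND[min(a, b)] → w = 0.10

0.10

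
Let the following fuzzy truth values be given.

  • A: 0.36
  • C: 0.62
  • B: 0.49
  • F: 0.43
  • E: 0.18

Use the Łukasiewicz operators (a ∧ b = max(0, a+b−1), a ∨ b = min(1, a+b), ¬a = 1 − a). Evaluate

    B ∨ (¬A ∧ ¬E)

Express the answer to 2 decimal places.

0.95

¬A = 1 − 0.36 = 0.64
¬E = 1 − 0.18 = 0.82
¬A ∧ ¬E = max(0, a+b−1) on (0.64, 0.82) = 0.46
B ∨ (¬A ∧ ¬E) = min(1, a+b) on (0.49, 0.46) = 0.95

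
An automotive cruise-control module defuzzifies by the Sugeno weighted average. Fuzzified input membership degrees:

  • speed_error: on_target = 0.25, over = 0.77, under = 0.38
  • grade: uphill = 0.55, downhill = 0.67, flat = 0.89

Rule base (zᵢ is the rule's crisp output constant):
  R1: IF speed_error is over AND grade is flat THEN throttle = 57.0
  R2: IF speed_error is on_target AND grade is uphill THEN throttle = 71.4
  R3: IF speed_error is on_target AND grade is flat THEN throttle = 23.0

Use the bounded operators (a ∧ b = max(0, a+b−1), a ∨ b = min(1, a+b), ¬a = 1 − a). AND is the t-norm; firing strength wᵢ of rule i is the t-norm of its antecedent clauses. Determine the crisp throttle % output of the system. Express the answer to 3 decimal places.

51.050

R1 (z=57.0): over=0.77, flat=0.89; AND[max(0, a+b−1)] → w = 0.66
R2 (z=71.4): on_target=0.25, uphill=0.55; AND[max(0, a+b−1)] → w = 0.00
R3 (z=23.0): on_target=0.25, flat=0.89; AND[max(0, a+b−1)] → w = 0.14
Weighted average = (0.66·57.0 + 0.00·71.4 + 0.14·23.0) / (0.66 + 0.00 + 0.14)
  = 40.8400 / 0.8000 = 51.050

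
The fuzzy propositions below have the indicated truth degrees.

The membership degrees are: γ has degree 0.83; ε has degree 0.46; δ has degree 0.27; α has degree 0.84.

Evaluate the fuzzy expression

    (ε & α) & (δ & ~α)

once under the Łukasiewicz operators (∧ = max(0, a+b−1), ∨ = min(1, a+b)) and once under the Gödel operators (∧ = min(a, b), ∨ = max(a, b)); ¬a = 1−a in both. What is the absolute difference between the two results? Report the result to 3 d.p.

Under Łukasiewicz:
  ε & α = max(0, a+b−1) on (0.46, 0.84) = 0.30
  ~α = 1 − 0.84 = 0.16
  δ & ~α = max(0, a+b−1) on (0.27, 0.16) = 0.00
  (ε & α) & (δ & ~α) = max(0, a+b−1) on (0.30, 0.00) = 0.00
  → value = 0.0000
Under Gödel:
  ε & α = min(a, b) on (0.46, 0.84) = 0.46
  ~α = 1 − 0.84 = 0.16
  δ & ~α = min(a, b) on (0.27, 0.16) = 0.16
  (ε & α) & (δ & ~α) = min(a, b) on (0.46, 0.16) = 0.16
  → value = 0.1600
|0.0000 − 0.1600| = 0.160

0.160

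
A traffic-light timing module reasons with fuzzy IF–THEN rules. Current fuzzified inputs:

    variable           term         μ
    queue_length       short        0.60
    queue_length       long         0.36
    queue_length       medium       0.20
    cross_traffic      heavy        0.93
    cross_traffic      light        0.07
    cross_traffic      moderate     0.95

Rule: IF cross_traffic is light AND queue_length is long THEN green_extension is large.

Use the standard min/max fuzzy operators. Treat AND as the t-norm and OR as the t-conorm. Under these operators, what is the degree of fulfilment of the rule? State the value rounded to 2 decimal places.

firing strength: light=0.07, long=0.36; AND[min(a, b)] → w = 0.07

0.07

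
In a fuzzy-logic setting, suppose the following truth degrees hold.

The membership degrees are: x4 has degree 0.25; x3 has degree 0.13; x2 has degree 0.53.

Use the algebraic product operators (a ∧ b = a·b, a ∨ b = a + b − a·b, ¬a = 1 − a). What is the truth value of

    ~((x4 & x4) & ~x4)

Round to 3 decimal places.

x4 & x4 = a·b on (0.2500, 0.2500) = 0.0625
~x4 = 1 − 0.2500 = 0.7500
(x4 & x4) & ~x4 = a·b on (0.0625, 0.7500) = 0.0469
~((x4 & x4) & ~x4) = 1 − 0.0469 = 0.9531

0.953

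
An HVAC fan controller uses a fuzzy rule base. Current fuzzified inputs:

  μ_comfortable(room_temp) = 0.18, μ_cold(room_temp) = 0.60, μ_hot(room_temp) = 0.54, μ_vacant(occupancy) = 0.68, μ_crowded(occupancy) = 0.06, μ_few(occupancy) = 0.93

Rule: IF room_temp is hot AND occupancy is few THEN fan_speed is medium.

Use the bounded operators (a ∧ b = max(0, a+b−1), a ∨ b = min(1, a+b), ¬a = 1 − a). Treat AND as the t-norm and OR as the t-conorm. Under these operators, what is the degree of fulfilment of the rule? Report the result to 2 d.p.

firing strength: hot=0.54, few=0.93; AND[max(0, a+b−1)] → w = 0.47

0.47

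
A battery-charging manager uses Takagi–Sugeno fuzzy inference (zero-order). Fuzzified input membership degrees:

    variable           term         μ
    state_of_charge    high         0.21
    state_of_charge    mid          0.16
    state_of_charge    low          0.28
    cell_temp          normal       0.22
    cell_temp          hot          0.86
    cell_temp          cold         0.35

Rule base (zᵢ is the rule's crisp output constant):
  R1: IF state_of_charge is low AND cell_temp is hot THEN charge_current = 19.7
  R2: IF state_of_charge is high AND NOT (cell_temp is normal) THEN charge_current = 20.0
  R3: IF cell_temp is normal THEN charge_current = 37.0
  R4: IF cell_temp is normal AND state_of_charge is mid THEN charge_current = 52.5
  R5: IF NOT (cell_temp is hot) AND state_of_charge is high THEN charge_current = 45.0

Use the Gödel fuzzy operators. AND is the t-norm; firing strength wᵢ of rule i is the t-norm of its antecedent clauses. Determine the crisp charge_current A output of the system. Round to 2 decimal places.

R1 (z=19.7): low=0.28, hot=0.86; AND[min(a, b)] → w = 0.28
R2 (z=20.0): high=0.21, ¬normal=1−0.22=0.78; AND[min(a, b)] → w = 0.21
R3 (z=37.0): normal=0.22 → w = 0.22
R4 (z=52.5): normal=0.22, mid=0.16; AND[min(a, b)] → w = 0.16
R5 (z=45.0): ¬hot=1−0.86=0.14, high=0.21; AND[min(a, b)] → w = 0.14
Weighted average = (0.28·19.7 + 0.21·20.0 + 0.22·37.0 + 0.16·52.5 + 0.14·45.0) / (0.28 + 0.21 + 0.22 + 0.16 + 0.14)
  = 32.5560 / 1.0100 = 32.23

32.23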